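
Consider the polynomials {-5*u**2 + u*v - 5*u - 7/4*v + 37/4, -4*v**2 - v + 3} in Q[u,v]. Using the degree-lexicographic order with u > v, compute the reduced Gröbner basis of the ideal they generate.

G = {u**2 - 1/5*u*v + u + 7/20*v - 37/20, v**2 + 1/4*v - 3/4}

f_1 = -5*u**2 + u*v - 5*u - 7/4*v + 37/4, LT = u**2.
f_2 = -4*v**2 - v + 3, LT = v**2.

The S-polynomials (S(f_1,f_2)) all reduce to 0 modulo the current basis, so we have a Gröbner basis.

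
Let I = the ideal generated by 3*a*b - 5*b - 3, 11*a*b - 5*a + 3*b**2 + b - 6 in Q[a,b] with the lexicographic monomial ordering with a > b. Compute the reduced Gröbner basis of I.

G = {a - 3/5*b**2 - 58/15*b - 1, b**3 + 58/9*b**2 - 10/9*b - 5/3}

Buchberger's algorithm terminates because the ascending chain of leading-term ideals stabilizes.

f_1 = 3*a*b - 5*b - 3, LT = a*b.
f_2 = 11*a*b - 5*a + 3*b**2 + b - 6, LT = a*b.

S(f_1,f_2): lcm = a*b. S = 5/11*a - 3/11*b**2 - 58/33*b - 5/11.
  leading term a: no divisor's leading term divides it; move 5/11*a to the remainder.
  leading term b**2: no divisor's leading term divides it; move -3/11*b**2 to the remainder.
  leading term b: no divisor's leading term divides it; move -58/33*b to the remainder.
  leading term 1: no divisor's leading term divides it; move -5/11 to the remainder.
  remainder 5/11*a - 3/11*b**2 - 58/33*b - 5/11 ≠ 0; add g_3 = 5/11*a - 3/11*b**2 - 58/33*b - 5/11 to the basis.

S(f_1,g_3): lcm = a*b. S = 3/5*b**3 + 58/15*b**2 - 2/3*b - 1.
  leading term b**3: no divisor's leading term divides it; move 3/5*b**3 to the remainder.
  leading term b**2: no divisor's leading term divides it; move 58/15*b**2 to the remainder.
  leading term b: no divisor's leading term divides it; move -2/3*b to the remainder.
  leading term 1: no divisor's leading term divides it; move -1 to the remainder.
  remainder 3/5*b**3 + 58/15*b**2 - 2/3*b - 1 ≠ 0; add g_4 = 3/5*b**3 + 58/15*b**2 - 2/3*b - 1 to the basis.

The other S-polynomials (S(f_2,g_3), S(f_1,g_4), S(f_2,g_4), S(g_3,g_4)) all reduce to 0 modulo the current basis, so we have a Gröbner basis.
Inter-reduce: drop elements whose leading term is divisible by another's, tail-reduce, and make monic.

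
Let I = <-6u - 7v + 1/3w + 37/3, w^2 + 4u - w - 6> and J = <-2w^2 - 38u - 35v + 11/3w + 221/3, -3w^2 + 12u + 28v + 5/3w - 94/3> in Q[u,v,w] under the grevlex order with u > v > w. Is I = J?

Yes, the ideals are equal.

For a fixed monomial order, each ideal has a unique reduced Gröbner basis; comparing bases decides equality.
Buchberger on the first generating set:
f_1 = -6u - 7v + 1/3w + 37/3, LT = u.
f_2 = w^2 + 4u - w - 6, LT = w^2.

The S-polynomials (S(f_1,f_2)) all reduce to 0 modulo the current basis, so we have a Gröbner basis.
Inter-reduce: drop elements whose leading term is divisible by another's, tail-reduce, and make monic.
Reduced Gröbner basis: {w^2 - 14/3v - 7/9w + 20/9, u + 7/6v - 1/18w - 37/18}.

Buchberger on the second generating set:
h_1 = -2w^2 - 38u - 35v + 11/3w + 221/3, LT = w^2.
h_2 = -3w^2 + 12u + 28v + 5/3w - 94/3, LT = w^2.

S(h_1,h_2): lcm = w^2. S = 23u + 161/6v - 23/18w - 851/18.
  reduce S modulo (h_1, h_2):
  remainder 23u + 161/6v - 23/18w - 851/18 ≠ 0; add k_3 = 23u + 161/6v - 23/18w - 851/18 to the basis.

The other S-polynomials (S(h_1,k_3), S(h_2,k_3)) all reduce to 0 modulo the current basis, so we have a Gröbner basis.
Inter-reduce: drop elements whose leading term is divisible by another's, tail-reduce, and make monic.
Reduced Gröbner basis: {w^2 - 14/3v - 7/9w + 20/9, u + 7/6v - 1/18w - 37/18}.

The two bases agree; hence the ideals are identical.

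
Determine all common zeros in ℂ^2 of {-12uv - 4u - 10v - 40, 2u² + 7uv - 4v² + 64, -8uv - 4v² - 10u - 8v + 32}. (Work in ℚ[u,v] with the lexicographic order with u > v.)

{(0, -4)}

Compute a lex Gröbner basis by Buchberger's algorithm.
f_1 = -12uv - 4u - 10v - 40, LT = uv.
f_2 = 2u² + 7uv - 4v² + 64, LT = u².
f_3 = -8uv - 10u - 4v² - 8v + 32, LT = uv.

S(f_1,f_2): lcm = u²v. S = ⅓u² - 7/2uv² + ⅚uv + 10/3u + 2v³ - 32v.
  leading term u²: subtract (⅙)·f_2 from ⅓u² - 7/2uv² + ⅚uv + 10/3u + 2v³ - 32v → -7/2uv² - ⅓uv + 10/3u + 2v³ + ⅔v² - 32v - 32/3
  leading term uv²: subtract (7/24v)·f_1 from -7/2uv² - ⅓uv + 10/3u + 2v³ + ⅔v² - 32v - 32/3 → ⅚uv + 10/3u + 2v³ + 43/12v² - 61/3v - 32/3
  leading term uv: subtract (-5/72)·f_1 from ⅚uv + 10/3u + 2v³ + 43/12v² - 61/3v - 32/3 → 55/18u + 2v³ + 43/12v² - 757/36v - 121/9
  leading term u: no divisor's leading term divides it; move 55/18u to the remainder.
  leading term v³: no divisor's leading term divides it; move 2v³ to the remainder.
  leading term v²: no divisor's leading term divides it; move 43/12v² to the remainder.
  leading term v: no divisor's leading term divides it; move -757/36v to the remainder.
  leading term 1: no divisor's leading term divides it; move -121/9 to the remainder.
  remainder 55/18u + 2v³ + 43/12v² - 757/36v - 121/9 ≠ 0; add h_4 = 55/18u + 2v³ + 43/12v² - 757/36v - 121/9 to the basis.

S(f_1,f_3): lcm = uv. S = -11/12u - ½v² - ⅙v + 22/3.
  leading term u: subtract (-3/10)·h_4 from -11/12u - ½v² - ⅙v + 22/3 → ⅗v³ + 23/40v² - 259/40v + 33/10
  leading term v³: no divisor's leading term divides it; move ⅗v³ to the remainder.
  leading term v²: no divisor's leading term divides it; move 23/40v² to the remainder.
  leading term v: no divisor's leading term divides it; move -259/40v to the remainder.
  leading term 1: no divisor's leading term divides it; move 33/10 to the remainder.
  remainder ⅗v³ + 23/40v² - 259/40v + 33/10 ≠ 0; add h_5 = ⅗v³ + 23/40v² - 259/40v + 33/10 to the basis.

S(f_2,f_3): lcm = u²v. S = -5/4u² + 3uv² - uv + 4u - 2v³ + 32v.
  leading term u²: subtract (-⅝)·f_2 from -5/4u² + 3uv² - uv + 4u - 2v³ + 32v → 3uv² + 27/8uv + 4u - 2v³ - 5/2v² + 32v + 40
  leading term uv²: subtract (-¼v)·f_1 from 3uv² + 27/8uv + 4u - 2v³ - 5/2v² + 32v + 40 → 19/8uv + 4u - 2v³ - 5v² + 22v + 40
  leading term uv: subtract (-19/96)·f_1 from 19/8uv + 4u - 2v³ - 5v² + 22v + 40 → 77/24u - 2v³ - 5v² + 961/48v + 385/12
  leading term u: subtract (21/20)·h_4 from 77/24u - 2v³ - 5v² + 961/48v + 385/12 → -41/10v³ - 701/80v² + 421/10v + 231/5
  leading term v³: subtract (-41/6)·h_5 from -41/10v³ - 701/80v² + 421/10v + 231/5 → -29/6v² - 103/48v + 275/4
  leading term v²: no divisor's leading term divides it; move -29/6v² to the remainder.
  leading term v: no divisor's leading term divides it; move -103/48v to the remainder.
  leading term 1: no divisor's leading term divides it; move 275/4 to the remainder.
  remainder -29/6v² - 103/48v + 275/4 ≠ 0; add h_6 = -29/6v² - 103/48v + 275/4 to the basis.

S(f_1,h_4): lcm = uv. S = ⅓u - 36/55v⁴ - 129/110v³ + 757/110v² + 157/30v + 10/3.
  leading term u: subtract (6/55)·h_4 from ⅓u - 36/55v⁴ - 129/110v³ + 757/110v² + 157/30v + 10/3 → -36/55v⁴ - 153/110v³ + 357/55v² + 414/55v + 24/5
  leading term v⁴: subtract (-12/11v)·h_5 from -36/55v⁴ - 153/110v³ + 357/55v² + 414/55v + 24/5 → -42/55v³ - 63/110v² + 612/55v + 24/5
  leading term v³: subtract (-14/11)·h_5 from -42/55v³ - 63/110v² + 612/55v + 24/5 → 7/44v² + 127/44v + 9
  leading term v²: subtract (-21/638)·h_6 from 7/44v² + 127/44v + 9 → 2613/928v + 2613/232
  leading term v: no divisor's leading term divides it; move 2613/928v to the remainder.
  leading term 1: no divisor's leading term divides it; move 2613/232 to the remainder.
  remainder 2613/928v + 2613/232 ≠ 0; add h_7 = 2613/928v + 2613/232 to the basis.

The other S-polynomials (S(f_2,h_4), S(f_3,h_4), S(f_1,h_5), S(f_2,h_5), S(f_3,h_5), S(h_4,h_5), S(f_1,h_6), S(f_2,h_6), S(f_3,h_6), S(h_4,h_6), S(h_5,h_6), S(f_1,h_7), S(f_2,h_7), S(f_3,h_7), S(h_4,h_7), S(h_5,h_7), S(h_6,h_7)) all reduce to 0 modulo the current basis, so we have a Gröbner basis.
Inter-reduce: drop elements whose leading term is divisible by another's, tail-reduce, and make monic.
Reduced Gröbner basis: {u, v + 4}.

The lex basis is triangular: the last element involves only v. Solving v + 4 = 0 gives v ∈ {-4}; substituting each value into the earlier elements determines the remaining variables.
  v = -4: the earlier basis element becomes u = 0, giving u = 0 — point (0, -4).
Substituting each solution back into the original system confirms all equations vanish.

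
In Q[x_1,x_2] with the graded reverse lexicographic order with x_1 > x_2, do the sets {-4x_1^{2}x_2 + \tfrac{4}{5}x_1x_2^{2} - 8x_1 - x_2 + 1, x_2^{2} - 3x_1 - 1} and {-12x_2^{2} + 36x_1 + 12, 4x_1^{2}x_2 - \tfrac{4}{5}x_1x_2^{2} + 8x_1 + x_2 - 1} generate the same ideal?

Yes, the ideals are equal.

Equality of ideals is decidable: compute both reduced Gröbner bases (unique for the ordering) and check whether they agree.
Buchberger on the first generating set:
f_1 = -4x_1^{2}x_2 + \tfrac{4}{5}x_1x_2^{2} - 8x_1 - x_2 + 1, LT = x_1^{2}x_2.
f_2 = x_2^{2} - 3x_1 - 1, LT = x_2^{2}.

S(f_1,f_2): lcm = x_1^{2}x_2^{2}. S = -\tfrac{1}{5}x_1x_2^{3} + 3x_1^{3} + x_1^{2} + 2x_1x_2 + \tfrac{1}{4}x_2^{2} - \tfrac{1}{4}x_2.
  leading term x_1x_2^{3}: subtract (-\tfrac{1}{5}x_1x_2)·f_2 from -\tfrac{1}{5}x_1x_2^{3} + 3x_1^{3} + x_1^{2} + 2x_1x_2 + \tfrac{1}{4}x_2^{2} - \tfrac{1}{4}x_2 → 3x_1^{3} - \tfrac{3}{5}x_1^{2}x_2 + x_1^{2} + \tfrac{9}{5}x_1x_2 + \tfrac{1}{4}x_2^{2} - \tfrac{1}{4}x_2
  leading term x_1^{3}: no divisor's leading term divides it; move 3x_1^{3} to the remainder.
  leading term x_1^{2}x_2: subtract (\tfrac{3}{20})·f_1 from -\tfrac{3}{5}x_1^{2}x_2 + x_1^{2} + \tfrac{9}{5}x_1x_2 + \tfrac{1}{4}x_2^{2} - \tfrac{1}{4}x_2 → -\tfrac{3}{25}x_1x_2^{2} + x_1^{2} + \tfrac{9}{5}x_1x_2 + \tfrac{1}{4}x_2^{2} + \tfrac{6}{5}x_1 - \tfrac{1}{10}x_2 - \tfrac{3}{20}
  leading term x_1x_2^{2}: subtract (-\tfrac{3}{25}x_1)·f_2 from -\tfrac{3}{25}x_1x_2^{2} + x_1^{2} + \tfrac{9}{5}x_1x_2 + \tfrac{1}{4}x_2^{2} + \tfrac{6}{5}x_1 - \tfrac{1}{10}x_2 - \tfrac{3}{20} → \tfrac{16}{25}x_1^{2} + \tfrac{9}{5}x_1x_2 + \tfrac{1}{4}x_2^{2} + \tfrac{27}{25}x_1 - \tfrac{1}{10}x_2 - \tfrac{3}{20}
  leading term x_1^{2}: no divisor's leading term divides it; move \tfrac{16}{25}x_1^{2} to the remainder.
  leading term x_1x_2: no divisor's leading term divides it; move \tfrac{9}{5}x_1x_2 to the remainder.
  leading term x_2^{2}: subtract (\tfrac{1}{4})·f_2 from \tfrac{1}{4}x_2^{2} + \tfrac{27}{25}x_1 - \tfrac{1}{10}x_2 - \tfrac{3}{20} → \tfrac{183}{100}x_1 - \tfrac{1}{10}x_2 + \tfrac{1}{10}
  leading term x_1: no divisor's leading term divides it; move \tfrac{183}{100}x_1 to the remainder.
  leading term x_2: no divisor's leading term divides it; move -\tfrac{1}{10}x_2 to the remainder.
  leading term 1: no divisor's leading term divides it; move \tfrac{1}{10} to the remainder.
  remainder 3x_1^{3} + \tfrac{16}{25}x_1^{2} + \tfrac{9}{5}x_1x_2 + \tfrac{183}{100}x_1 - \tfrac{1}{10}x_2 + \tfrac{1}{10} ≠ 0; add g_3 = 3x_1^{3} + \tfrac{16}{25}x_1^{2} + \tfrac{9}{5}x_1x_2 + \tfrac{183}{100}x_1 - \tfrac{1}{10}x_2 + \tfrac{1}{10} to the basis.

The other S-polynomials (S(f_1,g_3), S(f_2,g_3)) all reduce to 0 modulo the current basis, so we have a Gröbner basis.
Inter-reduce: drop elements whose leading term is divisible by another's, tail-reduce, and make monic.
Reduced Gröbner basis: {x_1^{3} + \tfrac{16}{75}x_1^{2} + \tfrac{3}{5}x_1x_2 + \tfrac{61}{100}x_1 - \tfrac{1}{30}x_2 + \tfrac{1}{30}, x_1^{2}x_2 - \tfrac{3}{5}x_1^{2} + \tfrac{9}{5}x_1 + \tfrac{1}{4}x_2 - \tfrac{1}{4}, x_2^{2} - 3x_1 - 1}.

Buchberger on the second generating set:
h_1 = -12x_2^{2} + 36x_1 + 12, LT = x_2^{2}.
h_2 = 4x_1^{2}x_2 - \tfrac{4}{5}x_1x_2^{2} + 8x_1 + x_2 - 1, LT = x_1^{2}x_2.

S(h_1,h_2): lcm = x_1^{2}x_2^{2}. S = \tfrac{1}{5}x_1x_2^{3} - 3x_1^{3} - x_1^{2} - 2x_1x_2 - \tfrac{1}{4}x_2^{2} + \tfrac{1}{4}x_2.
  leading term x_1x_2^{3}: subtract (-\tfrac{1}{60}x_1x_2)·h_1 from \tfrac{1}{5}x_1x_2^{3} - 3x_1^{3} - x_1^{2} - 2x_1x_2 - \tfrac{1}{4}x_2^{2} + \tfrac{1}{4}x_2 → -3x_1^{3} + \tfrac{3}{5}x_1^{2}x_2 - x_1^{2} - \tfrac{9}{5}x_1x_2 - \tfrac{1}{4}x_2^{2} + \tfrac{1}{4}x_2
  leading term x_1^{3}: no divisor's leading term divides it; move -3x_1^{3} to the remainder.
  leading term x_1^{2}x_2: subtract (\tfrac{3}{20})·h_2 from \tfrac{3}{5}x_1^{2}x_2 - x_1^{2} - \tfrac{9}{5}x_1x_2 - \tfrac{1}{4}x_2^{2} + \tfrac{1}{4}x_2 → \tfrac{3}{25}x_1x_2^{2} - x_1^{2} - \tfrac{9}{5}x_1x_2 - \tfrac{1}{4}x_2^{2} - \tfrac{6}{5}x_1 + \tfrac{1}{10}x_2 + \tfrac{3}{20}
  leading term x_1x_2^{2}: subtract (-\tfrac{1}{100}x_1)·h_1 from \tfrac{3}{25}x_1x_2^{2} - x_1^{2} - \tfrac{9}{5}x_1x_2 - \tfrac{1}{4}x_2^{2} - \tfrac{6}{5}x_1 + \tfrac{1}{10}x_2 + \tfrac{3}{20} → -\tfrac{16}{25}x_1^{2} - \tfrac{9}{5}x_1x_2 - \tfrac{1}{4}x_2^{2} - \tfrac{27}{25}x_1 + \tfrac{1}{10}x_2 + \tfrac{3}{20}
  leading term x_1^{2}: no divisor's leading term divides it; move -\tfrac{16}{25}x_1^{2} to the remainder.
  leading term x_1x_2: no divisor's leading term divides it; move -\tfrac{9}{5}x_1x_2 to the remainder.
  leading term x_2^{2}: subtract (\tfrac{1}{48})·h_1 from -\tfrac{1}{4}x_2^{2} - \tfrac{27}{25}x_1 + \tfrac{1}{10}x_2 + \tfrac{3}{20} → -\tfrac{183}{100}x_1 + \tfrac{1}{10}x_2 - \tfrac{1}{10}
  leading term x_1: no divisor's leading term divides it; move -\tfrac{183}{100}x_1 to the remainder.
  leading term x_2: no divisor's leading term divides it; move \tfrac{1}{10}x_2 to the remainder.
  leading term 1: no divisor's leading term divides it; move -\tfrac{1}{10} to the remainder.
  remainder -3x_1^{3} - \tfrac{16}{25}x_1^{2} - \tfrac{9}{5}x_1x_2 - \tfrac{183}{100}x_1 + \tfrac{1}{10}x_2 - \tfrac{1}{10} ≠ 0; add k_3 = -3x_1^{3} - \tfrac{16}{25}x_1^{2} - \tfrac{9}{5}x_1x_2 - \tfrac{183}{100}x_1 + \tfrac{1}{10}x_2 - \tfrac{1}{10} to the basis.

The other S-polynomials (S(h_1,k_3), S(h_2,k_3)) all reduce to 0 modulo the current basis, so we have a Gröbner basis.
Inter-reduce: drop elements whose leading term is divisible by another's, tail-reduce, and make monic.
Reduced Gröbner basis: {x_1^{3} + \tfrac{16}{75}x_1^{2} + \tfrac{3}{5}x_1x_2 + \tfrac{61}{100}x_1 - \tfrac{1}{30}x_2 + \tfrac{1}{30}, x_1^{2}x_2 - \tfrac{3}{5}x_1^{2} + \tfrac{9}{5}x_1 + \tfrac{1}{4}x_2 - \tfrac{1}{4}, x_2^{2} - 3x_1 - 1}.

These coincide, so the ideals are equal.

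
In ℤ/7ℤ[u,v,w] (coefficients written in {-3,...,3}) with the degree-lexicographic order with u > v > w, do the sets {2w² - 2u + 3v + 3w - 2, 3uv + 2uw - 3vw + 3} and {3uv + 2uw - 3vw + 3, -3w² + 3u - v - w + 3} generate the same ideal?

Two ideals are equal iff their reduced Gröbner bases coincide (the reduced basis is unique for a fixed ordering).
Buchberger on the first generating set:
f_1 = 2w² - 2u + 3v + 3w - 2, LT = w².
f_2 = 3uv + 2uw - 3vw + 3, LT = uv.

The S-polynomials (S(f_1,f_2)) all reduce to 0 modulo the current basis, so we have a Gröbner basis.
Inter-reduce: drop elements whose leading term is divisible by another's, tail-reduce, and make monic.
Reduced Gröbner basis: {uv + 3uw - vw + 1, w² - u - 2v - 2w - 1}.

Buchberger on the second generating set:
h_1 = 3uv + 2uw - 3vw + 3, LT = uv.
h_2 = -3w² + 3u - v - w + 3, LT = w².

The S-polynomials (S(h_1,h_2)) all reduce to 0 modulo the current basis, so we have a Gröbner basis.
Inter-reduce: drop elements whose leading term is divisible by another's, tail-reduce, and make monic.
Reduced Gröbner basis: {uv + 3uw - vw + 1, w² - u - 2v - 2w - 1}.

Same reduced basis, so the two generating sets span the same ideal.
The choice of monomial ordering does not affect the verdict — as long as both bases are computed under the same ordering, their equality decides ideal equality.

Yes, the ideals are equal.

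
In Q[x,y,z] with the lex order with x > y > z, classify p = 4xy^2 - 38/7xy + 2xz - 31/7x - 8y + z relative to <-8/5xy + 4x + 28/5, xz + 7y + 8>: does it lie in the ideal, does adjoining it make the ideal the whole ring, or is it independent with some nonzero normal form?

4xy^2 - 38/7xy + 2xz - 31/7x - 8y + z is independent of I; its normal form modulo I is 7x - 8y + z.

First compute the reduced Gröbner basis of I by Buchberger's algorithm.
f_1 = -8/5xy + 4x + 28/5, LT = xy.
f_2 = xz + 7y + 8, LT = xz.

S(f_1,f_2): lcm = xyz. S = -5/2xz - 7y^2 - 8y - 7/2z.
  leading term xz: subtract (-5/2)·f_2 from -5/2xz - 7y^2 - 8y - 7/2z → -7y^2 + 19/2y - 7/2z + 20
  leading term y^2: no divisor's leading term divides it; move -7y^2 to the remainder.
  leading term y: no divisor's leading term divides it; move 19/2y to the remainder.
  leading term z: no divisor's leading term divides it; move -7/2z to the remainder.
  leading term 1: no divisor's leading term divides it; move 20 to the remainder.
  remainder -7y^2 + 19/2y - 7/2z + 20 ≠ 0; add h_3 = -7y^2 + 19/2y - 7/2z + 20 to the basis.

The other S-polynomials (S(f_1,h_3), S(f_2,h_3)) all reduce to 0 modulo the current basis, so we have a Gröbner basis.
Inter-reduce: drop elements whose leading term is divisible by another's, tail-reduce, and make monic.
Reduced Gröbner basis: {xy - 5/2x - 7/2, xz + 7y + 8, y^2 - 19/14y + 1/2z - 20/7}.
Label its elements g_1 = xy - 5/2x - 7/2, g_2 = xz + 7y + 8, g_3 = y^2 - 19/14y + 1/2z - 20/7.

Reduce p = 4xy^2 - 38/7xy + 2xz - 31/7x - 8y + z modulo G:
  leading term xy^2: subtract (4y)·g_1 from 4xy^2 - 38/7xy + 2xz - 31/7x - 8y + z → 32/7xy + 2xz - 31/7x + 6y + z
  leading term xy: subtract (32/7)·g_1 from 32/7xy + 2xz - 31/7x + 6y + z → 2xz + 7x + 6y + z + 16
  leading term xz: subtract (2)·g_2 from 2xz + 7x + 6y + z + 16 → 7x - 8y + z
  leading term x: no divisor's leading term divides it; move 7x to the remainder.
  leading term y: no divisor's leading term divides it; move -8y to the remainder.
  leading term z: no divisor's leading term divides it; move z to the remainder.
  normal form = 7x - 8y + z.
The normal form is nonzero, so p ∉ I. Since p minus its normal form lies in I, I + (p) = I + (r) where r = 7x - 8y + z; decide whether this ideal is the whole ring.
Run Buchberger on G together with r (pairs among the g_i already reduce to 0 since G is a Gröbner basis):
g_1 = xy - 5/2x - 7/2, LT = xy.
g_2 = xz + 7y + 8, LT = xz.
g_3 = y^2 - 19/14y + 1/2z - 20/7, LT = y^2.
r = 7x - 8y + z, LT = x.

S(g_1,r): lcm = xy. S = -5/2x + 8/7y^2 - 1/7yz - 7/2.
  leading term x: subtract (-5/14)·r from -5/2x + 8/7y^2 - 1/7yz - 7/2 → 8/7y^2 - 1/7yz - 20/7y + 5/14z - 7/2
  leading term y^2: subtract (8/7)·g_3 from 8/7y^2 - 1/7yz - 20/7y + 5/14z - 7/2 → -1/7yz - 64/49y - 3/14z - 23/98
  leading term yz: no divisor's leading term divides it; move -1/7yz to the remainder.
  leading term y: no divisor's leading term divides it; move -64/49y to the remainder.
  leading term z: no divisor's leading term divides it; move -3/14z to the remainder.
  leading term 1: no divisor's leading term divides it; move -23/98 to the remainder.
  remainder -1/7yz - 64/49y - 3/14z - 23/98 ≠ 0; add m_5 = -1/7yz - 64/49y - 3/14z - 23/98 to the basis.

S(g_2,r): lcm = xz. S = 8/7yz + 7y - 1/7z^2 + 8.
  leading term yz: subtract (-8)·m_5 from 8/7yz + 7y - 1/7z^2 + 8 → -169/49y - 1/7z^2 - 12/7z + 300/49
  leading term y: no divisor's leading term divides it; move -169/49y to the remainder.
  leading term z^2: no divisor's leading term divides it; move -1/7z^2 to the remainder.
  leading term z: no divisor's leading term divides it; move -12/7z to the remainder.
  leading term 1: no divisor's leading term divides it; move 300/49 to the remainder.
  remainder -169/49y - 1/7z^2 - 12/7z + 300/49 ≠ 0; add m_6 = -169/49y - 1/7z^2 - 12/7z + 300/49 to the basis.

S(m_5,m_6): lcm = yz. S = 64/7y - 7/169z^3 - 84/169z^2 + 1107/338z + 23/14.
  leading term y: subtract (-448/169)·m_6 from 64/7y - 7/169z^3 - 84/169z^2 + 1107/338z + 23/14 → -7/169z^3 - 148/169z^2 - 33/26z + 6041/338
  leading term z^3: no divisor's leading term divides it; move -7/169z^3 to the remainder.
  leading term z^2: no divisor's leading term divides it; move -148/169z^2 to the remainder.
  leading term z: no divisor's leading term divides it; move -33/26z to the remainder.
  leading term 1: no divisor's leading term divides it; move 6041/338 to the remainder.
  remainder -7/169z^3 - 148/169z^2 - 33/26z + 6041/338 ≠ 0; add m_7 = -7/169z^3 - 148/169z^2 - 33/26z + 6041/338 to the basis.

The other S-polynomials (S(g_1,g_2), S(g_1,g_3), S(g_2,g_3), S(g_3,r), S(g_1,m_5), S(g_2,m_5), S(g_3,m_5), S(r,m_5), S(g_1,m_6), S(g_2,m_6), S(g_3,m_6), S(r,m_6), S(g_1,m_7), S(g_2,m_7), S(g_3,m_7), S(r,m_7), S(m_5,m_7), S(m_6,m_7)) all reduce to 0 modulo the current basis, so we have a Gröbner basis.
Inter-reduce: drop elements whose leading term is divisible by another's, tail-reduce, and make monic.
Reduced Gröbner basis: {x + 8/169z^2 + 841/1183z - 2400/1183, y + 7/169z^2 + 84/169z - 300/169, z^3 + 148/7z^2 + 429/14z - 863/2}.
The reduced Gröbner basis of I + (p) is {x + 8/169z^2 + 841/1183z - 2400/1183, y + 7/169z^2 + 84/169z - 300/169, z^3 + 148/7z^2 + 429/14z - 863/2} ≠ {1}, a proper ideal, so the enlarged system stays consistent: p is independent of I, with normal form 7x - 8y + z.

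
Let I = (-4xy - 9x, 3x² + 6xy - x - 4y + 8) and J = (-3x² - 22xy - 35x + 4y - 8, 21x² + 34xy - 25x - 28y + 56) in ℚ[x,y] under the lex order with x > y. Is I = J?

Since reduced Gröbner bases are canonical representatives of ideals under a given ordering, it suffices to compute and compare them.
Buchberger on the first generating set:
f_1 = -4xy - 9x, LT = xy.
f_2 = 3x² + 6xy - x - 4y + 8, LT = x².

S(f_1,f_2): lcm = x²y. S = 9/4x² - 2xy² + ⅓xy + 4/3y² - 8/3y.
  reduce S modulo (f_1, f_2):
  remainder 4/3y² + ⅓y - 6 ≠ 0; add g_3 = 4/3y² + ⅓y - 6 to the basis.

The other S-polynomials (S(f_1,g_3), S(f_2,g_3)) all reduce to 0 modulo the current basis, so we have a Gröbner basis.
Inter-reduce: drop elements whose leading term is divisible by another's, tail-reduce, and make monic.
Reduced Gröbner basis: {x² - 29/6x - 4/3y + 8/3, xy + 9/4x, y² + ¼y - 9/2}.

Buchberger on the second generating set:
h_1 = -3x² - 22xy - 35x + 4y - 8, LT = x².
h_2 = 21x² + 34xy - 25x - 28y + 56, LT = x².

S(h_1,h_2): lcm = x². S = 40/7xy + 90/7x.
  reduce S modulo (h_1, h_2):
  remainder 40/7xy + 90/7x ≠ 0; add k_3 = 40/7xy + 90/7x to the basis.

S(h_1,k_3): lcm = x²y. S = -9/4x² + 22/3xy² + 35/3xy - 4/3y² + 8/3y.
  reduce S modulo (h_1, h_2, k_3):
  remainder -4/3y² - ⅓y + 6 ≠ 0; add k_4 = -4/3y² - ⅓y + 6 to the basis.

The other S-polynomials (S(h_2,k_3), S(h_1,k_4), S(h_2,k_4), S(k_3,k_4)) all reduce to 0 modulo the current basis, so we have a Gröbner basis.
Inter-reduce: drop elements whose leading term is divisible by another's, tail-reduce, and make monic.
Reduced Gröbner basis: {x² - 29/6x - 4/3y + 8/3, xy + 9/4x, y² + ¼y - 9/2}.

The two bases agree; hence the ideals are identical.

Yes, the ideals are equal.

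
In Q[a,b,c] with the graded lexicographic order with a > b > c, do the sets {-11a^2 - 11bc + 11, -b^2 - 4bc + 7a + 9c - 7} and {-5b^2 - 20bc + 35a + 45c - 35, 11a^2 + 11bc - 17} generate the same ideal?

No, the ideals differ.

Equality of ideals is decidable: compute both reduced Gröbner bases (unique for the ordering) and check whether they agree.
Buchberger on the first generating set:
f_1 = -11a^2 - 11bc + 11, LT = a^2.
f_2 = -b^2 - 4bc + 7a + 9c - 7, LT = b^2.

The S-polynomials (S(f_1,f_2)) all reduce to 0 modulo the current basis, so we have a Gröbner basis.
Inter-reduce: drop elements whose leading term is divisible by another's, tail-reduce, and make monic.
Reduced Gröbner basis: {a^2 + bc - 1, b^2 + 4bc - 7a - 9c + 7}.

Buchberger on the second generating set:
h_1 = -5b^2 - 20bc + 35a + 45c - 35, LT = b^2.
h_2 = 11a^2 + 11bc - 17, LT = a^2.

The S-polynomials (S(h_1,h_2)) all reduce to 0 modulo the current basis, so we have a Gröbner basis.
Inter-reduce: drop elements whose leading term is divisible by another's, tail-reduce, and make monic.
Reduced Gröbner basis: {a^2 + bc - 17/11, b^2 + 4bc - 7a - 9c + 7}.

These differ, so the ideals are not equal.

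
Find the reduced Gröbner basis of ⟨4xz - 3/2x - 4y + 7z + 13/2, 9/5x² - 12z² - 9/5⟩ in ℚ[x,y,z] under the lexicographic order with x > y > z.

G = {x² - 20/3z² - 1, xy - 73/32x - 7/4y - 20/3z³ + 5/2z² + 33/16z + 103/32, xz - ⅜x - y + 7/4z + 13/8, y² - 7/2yz - 13/4y - 20/3z⁴ + 5z³ + 9/8z² + 103/16z + 5/2}

f_1 = 4xz - 3/2x - 4y + 7z + 13/2, LT = xz.
f_2 = 9/5x² - 12z² - 9/5, LT = x².

S(f_1,f_2): lcm = x²z. S = -⅜x² - xy + 7/4xz + 13/8x + 20/3z³ + z.
  leading term x²: subtract (-5/24)·f_2 from -⅜x² - xy + 7/4xz + 13/8x + 20/3z³ + z → -xy + 7/4xz + 13/8x + 20/3z³ - 5/2z² + z - ⅜
  leading term xy: no divisor's leading term divides it; move -xy to the remainder.
  leading term xz: subtract (7/16)·f_1 from 7/4xz + 13/8x + 20/3z³ - 5/2z² + z - ⅜ → 73/32x + 7/4y + 20/3z³ - 5/2z² - 33/16z - 103/32
  leading term x: no divisor's leading term divides it; move 73/32x to the remainder.
  leading term y: no divisor's leading term divides it; move 7/4y to the remainder.
  leading term z³: no divisor's leading term divides it; move 20/3z³ to the remainder.
  leading term z²: no divisor's leading term divides it; move -5/2z² to the remainder.
  leading term z: no divisor's leading term divides it; move -33/16z to the remainder.
  leading term 1: no divisor's leading term divides it; move -103/32 to the remainder.
  remainder -xy + 73/32x + 7/4y + 20/3z³ - 5/2z² - 33/16z - 103/32 ≠ 0; add g_3 = -xy + 73/32x + 7/4y + 20/3z³ - 5/2z² - 33/16z - 103/32 to the basis.

S(f_1,g_3): lcm = xyz. S = -⅜xy + 73/32xz - y² + 7/2yz + 13/8y + 20/3z⁴ - 5/2z³ - 33/16z² - 103/32z.
  leading term xy: subtract (⅜)·g_3 from -⅜xy + 73/32xz - y² + 7/2yz + 13/8y + 20/3z⁴ - 5/2z³ - 33/16z² - 103/32z → 73/32xz - 219/256x - y² + 7/2yz + 31/32y + 20/3z⁴ - 5z³ - 9/8z² - 313/128z + 309/256
  leading term xz: subtract (73/128)·f_1 from 73/32xz - 219/256x - y² + 7/2yz + 31/32y + 20/3z⁴ - 5z³ - 9/8z² - 313/128z + 309/256 → -y² + 7/2yz + 13/4y + 20/3z⁴ - 5z³ - 9/8z² - 103/16z - 5/2
  leading term y²: no divisor's leading term divides it; move -y² to the remainder.
  leading term yz: no divisor's leading term divides it; move 7/2yz to the remainder.
  leading term y: no divisor's leading term divides it; move 13/4y to the remainder.
  leading term z⁴: no divisor's leading term divides it; move 20/3z⁴ to the remainder.
  leading term z³: no divisor's leading term divides it; move -5z³ to the remainder.
  leading term z²: no divisor's leading term divides it; move -9/8z² to the remainder.
  leading term z: no divisor's leading term divides it; move -103/16z to the remainder.
  leading term 1: no divisor's leading term divides it; move -5/2 to the remainder.
  remainder -y² + 7/2yz + 13/4y + 20/3z⁴ - 5z³ - 9/8z² - 103/16z - 5/2 ≠ 0; add g_4 = -y² + 7/2yz + 13/4y + 20/3z⁴ - 5z³ - 9/8z² - 103/16z - 5/2 to the basis.

The other S-polynomials (S(f_2,g_3), S(f_1,g_4), S(f_2,g_4), S(g_3,g_4)) all reduce to 0 modulo the current basis, so we have a Gröbner basis.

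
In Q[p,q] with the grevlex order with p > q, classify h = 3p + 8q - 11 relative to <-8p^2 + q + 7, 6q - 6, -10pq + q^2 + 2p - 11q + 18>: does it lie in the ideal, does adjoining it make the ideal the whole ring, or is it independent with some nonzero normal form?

3p + 8q - 11 lies in I (it reduces to 0).

First compute the reduced Gröbner basis of I by Buchberger's algorithm.
f_1 = -8p^2 + q + 7, LT = p^2.
f_2 = 6q - 6, LT = q.
f_3 = -10pq + q^2 + 2p - 11q + 18, LT = pq.

S(f_1,f_3): lcm = p^2q. S = 1/10pq^2 + 1/5p^2 - 11/10pq - 1/8q^2 + 9/5p - 7/8q.
  reduce S modulo (f_1, f_2, f_3):
  remainder 4/5p - 4/5 ≠ 0; add k_4 = 4/5p - 4/5 to the basis.

The other S-polynomials (S(f_1,f_2), S(f_2,f_3), S(f_1,k_4), S(f_2,k_4), S(f_3,k_4)) all reduce to 0 modulo the current basis, so we have a Gröbner basis.
Inter-reduce: drop elements whose leading term is divisible by another's, tail-reduce, and make monic.
Reduced Gröbner basis: {p - 1, q - 1}.
Label its elements g_1 = p - 1, g_2 = q - 1.

Reduce h = 3p + 8q - 11 modulo G:
  leading term p: subtract (3)·g_1 from 3p + 8q - 11 → 8q - 8
  leading term q: subtract (8)·g_2 from 8q - 8 → 0
  normal form = 0.
Since the normal form is 0, h ∈ I.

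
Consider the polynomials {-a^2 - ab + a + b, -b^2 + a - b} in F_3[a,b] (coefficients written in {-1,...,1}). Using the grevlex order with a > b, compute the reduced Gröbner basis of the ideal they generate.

f_1 = -a^2 - ab + a + b, LT = a^2.
f_2 = -b^2 + a - b, LT = b^2.

S(f_1,f_2): leading monomials are coprime, so the S-polynomial reduces to 0 (Buchberger's first criterion).
Every S-polynomial of the final basis reduces to 0, so we have a Gröbner basis.

G = {a^2 + ab - a - b, b^2 - a + b}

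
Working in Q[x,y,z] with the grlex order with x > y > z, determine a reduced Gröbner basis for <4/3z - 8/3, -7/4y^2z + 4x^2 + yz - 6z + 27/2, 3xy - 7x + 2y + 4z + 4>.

f_1 = 4/3z - 8/3, LT = z.
f_2 = -7/4y^2z + 4x^2 + yz - 6z + 27/2, LT = y^2z.
f_3 = 3xy - 7x + 2y + 4z + 4, LT = xy.

S(f_1,f_2): lcm = y^2z. S = 16/7x^2 - 2y^2 + 4/7yz - 24/7z + 54/7.
  reduce S modulo (f_1, f_2, f_3):
  remainder 16/7x^2 - 2y^2 + 8/7y + 6/7 ≠ 0; add g_4 = 16/7x^2 - 2y^2 + 8/7y + 6/7 to the basis.

S(f_3,g_4): lcm = x^2y. S = 7/8y^3 - 7/3x^2 + 2/3xy + 4/3xz - 1/2y^2 + 4/3x - 3/8y.
  reduce S modulo (f_1, f_2, f_3, g_4):
  remainder 7/8y^3 - 61/24y^2 + 50/9x + 25/72y - 43/24 ≠ 0; add g_5 = 7/8y^3 - 61/24y^2 + 50/9x + 25/72y - 43/24 to the basis.

The other S-polynomials (S(f_1,f_3), S(f_2,f_3), S(f_1,g_4), S(f_2,g_4), S(f_1,g_5), S(f_2,g_5), S(f_3,g_5), S(g_4,g_5)) all reduce to 0 modulo the current basis, so we have a Gröbner basis.
Inter-reduce: drop elements whose leading term is divisible by another's, tail-reduce, and make monic.

G = {y^3 - 61/21y^2 + 400/63x + 25/63y - 43/21, x^2 - 7/8y^2 + 1/2y + 3/8, xy - 7/3x + 2/3y + 4, z - 2}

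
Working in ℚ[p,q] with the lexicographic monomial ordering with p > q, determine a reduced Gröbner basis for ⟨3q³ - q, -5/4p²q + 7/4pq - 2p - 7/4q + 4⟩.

G = {p² + 24/5pq - 7/5p + 39/5q² - 48/5q - 6/5, pq² - ⅓p - 2q² + ⅔, q³ - ⅓q}

f_1 = 3q³ - q, LT = q³.
f_2 = -5/4p²q + 7/4pq - 2p - 7/4q + 4, LT = p²q.

S(f_1,f_2): lcm = p²q³. S = -⅓p²q + 7/5pq³ - 8/5pq² - 7/5q³ + 16/5q².
  leading term p²q: subtract (4/15)·f_2 from -⅓p²q + 7/5pq³ - 8/5pq² - 7/5q³ + 16/5q² → 7/5pq³ - 8/5pq² - 7/15pq + 8/15p - 7/5q³ + 16/5q² + 7/15q - 16/15
  leading term pq³: subtract (7/15p)·f_1 from 7/5pq³ - 8/5pq² - 7/15pq + 8/15p - 7/5q³ + 16/5q² + 7/15q - 16/15 → -8/5pq² + 8/15p - 7/5q³ + 16/5q² + 7/15q - 16/15
  leading term pq²: no divisor's leading term divides it; move -8/5pq² to the remainder.
  leading term p: no divisor's leading term divides it; move 8/15p to the remainder.
  leading term q³: subtract (-7/15)·f_1 from -7/5q³ + 16/5q² + 7/15q - 16/15 → 16/5q² - 16/15
  leading term q²: no divisor's leading term divides it; move 16/5q² to the remainder.
  leading term 1: no divisor's leading term divides it; move -16/15 to the remainder.
  remainder -8/5pq² + 8/15p + 16/5q² - 16/15 ≠ 0; add g_3 = -8/5pq² + 8/15p + 16/5q² - 16/15 to the basis.

S(f_1,g_3): lcm = pq³. S = 2q³ - ⅔q.
  leading term q³: subtract (⅔)·f_1 from 2q³ - ⅔q → 0
  remainder 0.

S(f_2,g_3): lcm = p²q². S = ⅓p² + ⅗pq² + 8/5pq - ⅔p + 7/5q² - 16/5q.
  leading term p²: no divisor's leading term divides it; move ⅓p² to the remainder.
  leading term pq²: subtract (-⅜)·g_3 from ⅗pq² + 8/5pq - ⅔p + 7/5q² - 16/5q → 8/5pq - 7/15p + 13/5q² - 16/5q - ⅖
  leading term pq: no divisor's leading term divides it; move 8/5pq to the remainder.
  leading term p: no divisor's leading term divides it; move -7/15p to the remainder.
  leading term q²: no divisor's leading term divides it; move 13/5q² to the remainder.
  leading term q: no divisor's leading term divides it; move -16/5q to the remainder.
  leading term 1: no divisor's leading term divides it; move -⅖ to the remainder.
  remainder ⅓p² + 8/5pq - 7/15p + 13/5q² - 16/5q - ⅖ ≠ 0; add g_4 = ⅓p² + 8/5pq - 7/15p + 13/5q² - 16/5q - ⅖ to the basis.

S(f_1,g_4): leading monomials are coprime, so the S-polynomial reduces to 0 (Buchberger's first criterion).
S(f_2,g_4): lcm = p²q. S = -24/5pq² + 8/5p - 39/5q³ + 48/5q² + 13/5q - 16/5.
  leading term pq²: subtract (3)·g_3 from -24/5pq² + 8/5p - 39/5q³ + 48/5q² + 13/5q - 16/5 → -39/5q³ + 13/5q
  leading term q³: subtract (-13/5)·f_1 from -39/5q³ + 13/5q → 0
  remainder 0.

S(g_3,g_4): lcm = p²q². S = -⅓p² - 24/5pq³ - ⅗pq² + ⅔p - 39/5q⁴ + 48/5q³ + 6/5q².
  leading term p²: subtract (-1)·g_4 from -⅓p² - 24/5pq³ - ⅗pq² + ⅔p - 39/5q⁴ + 48/5q³ + 6/5q² → -24/5pq³ - ⅗pq² + 8/5pq + ⅕p - 39/5q⁴ + 48/5q³ + 19/5q² - 16/5q - ⅖
  leading term pq³: subtract (-8/5p)·f_1 from -24/5pq³ - ⅗pq² + 8/5pq + ⅕p - 39/5q⁴ + 48/5q³ + 19/5q² - 16/5q - ⅖ → -⅗pq² + ⅕p - 39/5q⁴ + 48/5q³ + 19/5q² - 16/5q - ⅖
  leading term pq²: subtract (⅜)·g_3 from -⅗pq² + ⅕p - 39/5q⁴ + 48/5q³ + 19/5q² - 16/5q - ⅖ → -39/5q⁴ + 48/5q³ + 13/5q² - 16/5q
  leading term q⁴: subtract (-13/5q)·f_1 from -39/5q⁴ + 48/5q³ + 13/5q² - 16/5q → 48/5q³ - 16/5q
  leading term q³: subtract (16/5)·f_1 from 48/5q³ - 16/5q → 0
  remainder 0.

Every S-polynomial of the final basis reduces to 0, so we have a Gröbner basis.
Inter-reduce: drop elements whose leading term is divisible by another's, tail-reduce, and make monic.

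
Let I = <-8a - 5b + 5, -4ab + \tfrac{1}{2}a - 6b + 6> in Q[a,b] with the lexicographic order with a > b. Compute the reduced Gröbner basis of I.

f_1 = -8a - 5b + 5, LT = a.
f_2 = -4ab + \tfrac{1}{2}a - 6b + 6, LT = ab.

S(f_1,f_2): lcm = ab. S = \tfrac{1}{8}a + \tfrac{5}{8}b^{2} - \tfrac{17}{8}b + \tfrac{3}{2}.
  leading term a: subtract (-\tfrac{1}{64})·f_1 from \tfrac{1}{8}a + \tfrac{5}{8}b^{2} - \tfrac{17}{8}b + \tfrac{3}{2} → \tfrac{5}{8}b^{2} - \tfrac{141}{64}b + \tfrac{101}{64}
  leading term b^{2}: no divisor's leading term divides it; move \tfrac{5}{8}b^{2} to the remainder.
  leading term b: no divisor's leading term divides it; move -\tfrac{141}{64}b to the remainder.
  leading term 1: no divisor's leading term divides it; move \tfrac{101}{64} to the remainder.
  remainder \tfrac{5}{8}b^{2} - \tfrac{141}{64}b + \tfrac{101}{64} ≠ 0; add g_3 = \tfrac{5}{8}b^{2} - \tfrac{141}{64}b + \tfrac{101}{64} to the basis.

The other S-polynomials (S(f_1,g_3), S(f_2,g_3)) all reduce to 0 modulo the current basis, so we have a Gröbner basis.
Inter-reduce: drop elements whose leading term is divisible by another's, tail-reduce, and make monic.

G = {a + \tfrac{5}{8}b - \tfrac{5}{8}, b^{2} - \tfrac{141}{40}b + \tfrac{101}{40}}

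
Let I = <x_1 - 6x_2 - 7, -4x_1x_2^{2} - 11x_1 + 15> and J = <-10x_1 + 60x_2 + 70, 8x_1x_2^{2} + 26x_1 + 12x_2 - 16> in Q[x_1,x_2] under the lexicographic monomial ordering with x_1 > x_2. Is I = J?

No, the ideals differ.

For a fixed monomial order, each ideal has a unique reduced Gröbner basis; comparing bases decides equality.
Buchberger on the first generating set:
f_1 = x_1 - 6x_2 - 7, LT = x_1.
f_2 = -4x_1x_2^{2} - 11x_1 + 15, LT = x_1x_2^{2}.

S(f_1,f_2): lcm = x_1x_2^{2}. S = -\tfrac{11}{4}x_1 - 6x_2^{3} - 7x_2^{2} + \tfrac{15}{4}.
  leading term x_1: subtract (-\tfrac{11}{4})·f_1 from -\tfrac{11}{4}x_1 - 6x_2^{3} - 7x_2^{2} + \tfrac{15}{4} → -6x_2^{3} - 7x_2^{2} - \tfrac{33}{2}x_2 - \tfrac{31}{2}
  leading term x_2^{3}: no divisor's leading term divides it; move -6x_2^{3} to the remainder.
  leading term x_2^{2}: no divisor's leading term divides it; move -7x_2^{2} to the remainder.
  leading term x_2: no divisor's leading term divides it; move -\tfrac{33}{2}x_2 to the remainder.
  leading term 1: no divisor's leading term divides it; move -\tfrac{31}{2} to the remainder.
  remainder -6x_2^{3} - 7x_2^{2} - \tfrac{33}{2}x_2 - \tfrac{31}{2} ≠ 0; add g_3 = -6x_2^{3} - 7x_2^{2} - \tfrac{33}{2}x_2 - \tfrac{31}{2} to the basis.

The other S-polynomials (S(f_1,g_3), S(f_2,g_3)) all reduce to 0 modulo the current basis, so we have a Gröbner basis.
Inter-reduce: drop elements whose leading term is divisible by another's, tail-reduce, and make monic.
Reduced Gröbner basis: {x_1 - 6x_2 - 7, x_2^{3} + \tfrac{7}{6}x_2^{2} + \tfrac{11}{4}x_2 + \tfrac{31}{12}}.

Buchberger on the second generating set:
h_1 = -10x_1 + 60x_2 + 70, LT = x_1.
h_2 = 8x_1x_2^{2} + 26x_1 + 12x_2 - 16, LT = x_1x_2^{2}.

S(h_1,h_2): lcm = x_1x_2^{2}. S = -\tfrac{13}{4}x_1 - 6x_2^{3} - 7x_2^{2} - \tfrac{3}{2}x_2 + 2.
  leading term x_1: subtract (\tfrac{13}{40})·h_1 from -\tfrac{13}{4}x_1 - 6x_2^{3} - 7x_2^{2} - \tfrac{3}{2}x_2 + 2 → -6x_2^{3} - 7x_2^{2} - 21x_2 - \tfrac{83}{4}
  leading term x_2^{3}: no divisor's leading term divides it; move -6x_2^{3} to the remainder.
  leading term x_2^{2}: no divisor's leading term divides it; move -7x_2^{2} to the remainder.
  leading term x_2: no divisor's leading term divides it; move -21x_2 to the remainder.
  leading term 1: no divisor's leading term divides it; move -\tfrac{83}{4} to the remainder.
  remainder -6x_2^{3} - 7x_2^{2} - 21x_2 - \tfrac{83}{4} ≠ 0; add k_3 = -6x_2^{3} - 7x_2^{2} - 21x_2 - \tfrac{83}{4} to the basis.

The other S-polynomials (S(h_1,k_3), S(h_2,k_3)) all reduce to 0 modulo the current basis, so we have a Gröbner basis.
Inter-reduce: drop elements whose leading term is divisible by another's, tail-reduce, and make monic.
Reduced Gröbner basis: {x_1 - 6x_2 - 7, x_2^{3} + \tfrac{7}{6}x_2^{2} + \tfrac{7}{2}x_2 + \tfrac{83}{24}}.

Since the reduced bases disagree, the two ideals are not the same.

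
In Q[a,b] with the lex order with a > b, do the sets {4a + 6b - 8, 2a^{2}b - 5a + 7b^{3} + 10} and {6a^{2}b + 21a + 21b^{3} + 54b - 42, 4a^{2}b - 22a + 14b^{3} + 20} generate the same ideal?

No, the ideals differ.

Two ideals are equal iff their reduced Gröbner bases coincide (the reduced basis is unique for a fixed ordering).
Buchberger on the first generating set:
f_1 = 4a + 6b - 8, LT = a.
f_2 = 2a^{2}b - 5a + 7b^{3} + 10, LT = a^{2}b.

S(f_1,f_2): lcm = a^{2}b. S = \tfrac{3}{2}ab^{2} - 2ab + \tfrac{5}{2}a - \tfrac{7}{2}b^{3} - 5.
  leading term ab^{2}: subtract (\tfrac{3}{8}b^{2})·f_1 from \tfrac{3}{2}ab^{2} - 2ab + \tfrac{5}{2}a - \tfrac{7}{2}b^{3} - 5 → -2ab + \tfrac{5}{2}a - \tfrac{23}{4}b^{3} + 3b^{2} - 5
  leading term ab: subtract (-\tfrac{1}{2}b)·f_1 from -2ab + \tfrac{5}{2}a - \tfrac{23}{4}b^{3} + 3b^{2} - 5 → \tfrac{5}{2}a - \tfrac{23}{4}b^{3} + 6b^{2} - 4b - 5
  leading term a: subtract (\tfrac{5}{8})·f_1 from \tfrac{5}{2}a - \tfrac{23}{4}b^{3} + 6b^{2} - 4b - 5 → -\tfrac{23}{4}b^{3} + 6b^{2} - \tfrac{31}{4}b
  leading term b^{3}: no divisor's leading term divides it; move -\tfrac{23}{4}b^{3} to the remainder.
  leading term b^{2}: no divisor's leading term divides it; move 6b^{2} to the remainder.
  leading term b: no divisor's leading term divides it; move -\tfrac{31}{4}b to the remainder.
  remainder -\tfrac{23}{4}b^{3} + 6b^{2} - \tfrac{31}{4}b ≠ 0; add g_3 = -\tfrac{23}{4}b^{3} + 6b^{2} - \tfrac{31}{4}b to the basis.

The other S-polynomials (S(f_1,g_3), S(f_2,g_3)) all reduce to 0 modulo the current basis, so we have a Gröbner basis.
Inter-reduce: drop elements whose leading term is divisible by another's, tail-reduce, and make monic.
Reduced Gröbner basis: {a + \tfrac{3}{2}b - 2, b^{3} - \tfrac{24}{23}b^{2} + \tfrac{31}{23}b}.

Buchberger on the second generating set:
h_1 = 6a^{2}b + 21a + 21b^{3} + 54b - 42, LT = a^{2}b.
h_2 = 4a^{2}b - 22a + 14b^{3} + 20, LT = a^{2}b.

S(h_1,h_2): lcm = a^{2}b. S = 9a + 9b - 12.
  leading term a: no divisor's leading term divides it; move 9a to the remainder.
  leading term b: no divisor's leading term divides it; move 9b to the remainder.
  leading term 1: no divisor's leading term divides it; move -12 to the remainder.
  remainder 9a + 9b - 12 ≠ 0; add k_3 = 9a + 9b - 12 to the basis.

S(h_1,k_3): lcm = a^{2}b. S = -ab^{2} + \tfrac{4}{3}ab + \tfrac{7}{2}a + \tfrac{7}{2}b^{3} + 9b - 7.
  leading term ab^{2}: subtract (-\tfrac{1}{9}b^{2})·k_3 from -ab^{2} + \tfrac{4}{3}ab + \tfrac{7}{2}a + \tfrac{7}{2}b^{3} + 9b - 7 → \tfrac{4}{3}ab + \tfrac{7}{2}a + \tfrac{9}{2}b^{3} - \tfrac{4}{3}b^{2} + 9b - 7
  leading term ab: subtract (\tfrac{4}{27}b)·k_3 from \tfrac{4}{3}ab + \tfrac{7}{2}a + \tfrac{9}{2}b^{3} - \tfrac{4}{3}b^{2} + 9b - 7 → \tfrac{7}{2}a + \tfrac{9}{2}b^{3} - \tfrac{8}{3}b^{2} + \tfrac{97}{9}b - 7
  leading term a: subtract (\tfrac{7}{18})·k_3 from \tfrac{7}{2}a + \tfrac{9}{2}b^{3} - \tfrac{8}{3}b^{2} + \tfrac{97}{9}b - 7 → \tfrac{9}{2}b^{3} - \tfrac{8}{3}b^{2} + \tfrac{131}{18}b - \tfrac{7}{3}
  leading term b^{3}: no divisor's leading term divides it; move \tfrac{9}{2}b^{3} to the remainder.
  leading term b^{2}: no divisor's leading term divides it; move -\tfrac{8}{3}b^{2} to the remainder.
  leading term b: no divisor's leading term divides it; move \tfrac{131}{18}b to the remainder.
  leading term 1: no divisor's leading term divides it; move -\tfrac{7}{3} to the remainder.
  remainder \tfrac{9}{2}b^{3} - \tfrac{8}{3}b^{2} + \tfrac{131}{18}b - \tfrac{7}{3} ≠ 0; add k_4 = \tfrac{9}{2}b^{3} - \tfrac{8}{3}b^{2} + \tfrac{131}{18}b - \tfrac{7}{3} to the basis.

The other S-polynomials (S(h_2,k_3), S(h_1,k_4), S(h_2,k_4), S(k_3,k_4)) all reduce to 0 modulo the current basis, so we have a Gröbner basis.
Inter-reduce: drop elements whose leading term is divisible by another's, tail-reduce, and make monic.
Reduced Gröbner basis: {a + b - \tfrac{4}{3}, b^{3} - \tfrac{16}{27}b^{2} + \tfrac{131}{81}b - \tfrac{14}{27}}.

These differ, so the ideals are not equal.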